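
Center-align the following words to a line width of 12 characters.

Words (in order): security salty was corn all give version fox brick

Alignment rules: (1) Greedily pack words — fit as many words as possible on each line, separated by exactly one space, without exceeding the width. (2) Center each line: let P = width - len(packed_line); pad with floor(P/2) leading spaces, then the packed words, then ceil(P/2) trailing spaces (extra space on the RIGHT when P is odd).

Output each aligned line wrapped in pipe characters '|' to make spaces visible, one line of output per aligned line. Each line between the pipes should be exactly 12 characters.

Answer: |  security  |
| salty was  |
|  corn all  |
|give version|
| fox brick  |

Derivation:
Line 1: ['security'] (min_width=8, slack=4)
Line 2: ['salty', 'was'] (min_width=9, slack=3)
Line 3: ['corn', 'all'] (min_width=8, slack=4)
Line 4: ['give', 'version'] (min_width=12, slack=0)
Line 5: ['fox', 'brick'] (min_width=9, slack=3)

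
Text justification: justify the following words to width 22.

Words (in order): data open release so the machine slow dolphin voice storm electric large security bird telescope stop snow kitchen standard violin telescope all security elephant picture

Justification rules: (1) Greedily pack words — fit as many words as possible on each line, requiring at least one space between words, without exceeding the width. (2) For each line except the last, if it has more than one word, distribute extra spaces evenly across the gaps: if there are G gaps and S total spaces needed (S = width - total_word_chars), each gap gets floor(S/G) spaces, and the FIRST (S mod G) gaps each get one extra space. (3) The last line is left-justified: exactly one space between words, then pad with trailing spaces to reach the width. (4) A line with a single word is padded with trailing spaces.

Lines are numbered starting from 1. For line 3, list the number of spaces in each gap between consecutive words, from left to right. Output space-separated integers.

Answer: 3 2

Derivation:
Line 1: ['data', 'open', 'release', 'so'] (min_width=20, slack=2)
Line 2: ['the', 'machine', 'slow'] (min_width=16, slack=6)
Line 3: ['dolphin', 'voice', 'storm'] (min_width=19, slack=3)
Line 4: ['electric', 'large'] (min_width=14, slack=8)
Line 5: ['security', 'bird'] (min_width=13, slack=9)
Line 6: ['telescope', 'stop', 'snow'] (min_width=19, slack=3)
Line 7: ['kitchen', 'standard'] (min_width=16, slack=6)
Line 8: ['violin', 'telescope', 'all'] (min_width=20, slack=2)
Line 9: ['security', 'elephant'] (min_width=17, slack=5)
Line 10: ['picture'] (min_width=7, slack=15)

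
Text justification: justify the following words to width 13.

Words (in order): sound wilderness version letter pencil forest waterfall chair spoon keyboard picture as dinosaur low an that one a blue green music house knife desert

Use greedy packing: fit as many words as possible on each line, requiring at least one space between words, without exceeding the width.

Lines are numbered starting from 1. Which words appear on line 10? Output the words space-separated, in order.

Line 1: ['sound'] (min_width=5, slack=8)
Line 2: ['wilderness'] (min_width=10, slack=3)
Line 3: ['version'] (min_width=7, slack=6)
Line 4: ['letter', 'pencil'] (min_width=13, slack=0)
Line 5: ['forest'] (min_width=6, slack=7)
Line 6: ['waterfall'] (min_width=9, slack=4)
Line 7: ['chair', 'spoon'] (min_width=11, slack=2)
Line 8: ['keyboard'] (min_width=8, slack=5)
Line 9: ['picture', 'as'] (min_width=10, slack=3)
Line 10: ['dinosaur', 'low'] (min_width=12, slack=1)
Line 11: ['an', 'that', 'one', 'a'] (min_width=13, slack=0)
Line 12: ['blue', 'green'] (min_width=10, slack=3)
Line 13: ['music', 'house'] (min_width=11, slack=2)
Line 14: ['knife', 'desert'] (min_width=12, slack=1)

Answer: dinosaur low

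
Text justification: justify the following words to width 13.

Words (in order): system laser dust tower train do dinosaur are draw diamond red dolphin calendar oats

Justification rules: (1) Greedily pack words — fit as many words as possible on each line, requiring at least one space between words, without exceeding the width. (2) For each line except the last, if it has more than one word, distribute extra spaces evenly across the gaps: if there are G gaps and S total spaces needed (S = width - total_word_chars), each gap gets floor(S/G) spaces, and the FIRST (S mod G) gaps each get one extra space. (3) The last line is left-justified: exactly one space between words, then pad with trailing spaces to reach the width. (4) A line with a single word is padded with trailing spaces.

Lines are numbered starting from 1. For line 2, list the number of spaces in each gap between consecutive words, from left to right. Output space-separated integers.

Line 1: ['system', 'laser'] (min_width=12, slack=1)
Line 2: ['dust', 'tower'] (min_width=10, slack=3)
Line 3: ['train', 'do'] (min_width=8, slack=5)
Line 4: ['dinosaur', 'are'] (min_width=12, slack=1)
Line 5: ['draw', 'diamond'] (min_width=12, slack=1)
Line 6: ['red', 'dolphin'] (min_width=11, slack=2)
Line 7: ['calendar', 'oats'] (min_width=13, slack=0)

Answer: 4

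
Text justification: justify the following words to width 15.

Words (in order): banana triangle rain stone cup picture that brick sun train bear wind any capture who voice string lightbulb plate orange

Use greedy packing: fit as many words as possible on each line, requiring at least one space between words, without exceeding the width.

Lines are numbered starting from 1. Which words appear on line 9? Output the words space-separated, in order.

Answer: orange

Derivation:
Line 1: ['banana', 'triangle'] (min_width=15, slack=0)
Line 2: ['rain', 'stone', 'cup'] (min_width=14, slack=1)
Line 3: ['picture', 'that'] (min_width=12, slack=3)
Line 4: ['brick', 'sun', 'train'] (min_width=15, slack=0)
Line 5: ['bear', 'wind', 'any'] (min_width=13, slack=2)
Line 6: ['capture', 'who'] (min_width=11, slack=4)
Line 7: ['voice', 'string'] (min_width=12, slack=3)
Line 8: ['lightbulb', 'plate'] (min_width=15, slack=0)
Line 9: ['orange'] (min_width=6, slack=9)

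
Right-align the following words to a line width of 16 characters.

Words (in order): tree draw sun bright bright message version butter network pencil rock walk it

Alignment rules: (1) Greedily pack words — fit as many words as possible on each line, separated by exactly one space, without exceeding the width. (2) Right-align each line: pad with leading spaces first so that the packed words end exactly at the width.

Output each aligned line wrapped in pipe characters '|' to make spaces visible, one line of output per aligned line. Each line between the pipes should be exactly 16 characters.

Line 1: ['tree', 'draw', 'sun'] (min_width=13, slack=3)
Line 2: ['bright', 'bright'] (min_width=13, slack=3)
Line 3: ['message', 'version'] (min_width=15, slack=1)
Line 4: ['butter', 'network'] (min_width=14, slack=2)
Line 5: ['pencil', 'rock', 'walk'] (min_width=16, slack=0)
Line 6: ['it'] (min_width=2, slack=14)

Answer: |   tree draw sun|
|   bright bright|
| message version|
|  butter network|
|pencil rock walk|
|              it|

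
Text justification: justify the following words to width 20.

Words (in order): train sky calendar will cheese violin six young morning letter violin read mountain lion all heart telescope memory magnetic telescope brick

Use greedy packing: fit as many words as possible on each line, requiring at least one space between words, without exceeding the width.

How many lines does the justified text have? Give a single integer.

Answer: 8

Derivation:
Line 1: ['train', 'sky', 'calendar'] (min_width=18, slack=2)
Line 2: ['will', 'cheese', 'violin'] (min_width=18, slack=2)
Line 3: ['six', 'young', 'morning'] (min_width=17, slack=3)
Line 4: ['letter', 'violin', 'read'] (min_width=18, slack=2)
Line 5: ['mountain', 'lion', 'all'] (min_width=17, slack=3)
Line 6: ['heart', 'telescope'] (min_width=15, slack=5)
Line 7: ['memory', 'magnetic'] (min_width=15, slack=5)
Line 8: ['telescope', 'brick'] (min_width=15, slack=5)
Total lines: 8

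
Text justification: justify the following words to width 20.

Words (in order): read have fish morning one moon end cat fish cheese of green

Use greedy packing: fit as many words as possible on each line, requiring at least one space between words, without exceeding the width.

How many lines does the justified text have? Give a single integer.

Line 1: ['read', 'have', 'fish'] (min_width=14, slack=6)
Line 2: ['morning', 'one', 'moon', 'end'] (min_width=20, slack=0)
Line 3: ['cat', 'fish', 'cheese', 'of'] (min_width=18, slack=2)
Line 4: ['green'] (min_width=5, slack=15)
Total lines: 4

Answer: 4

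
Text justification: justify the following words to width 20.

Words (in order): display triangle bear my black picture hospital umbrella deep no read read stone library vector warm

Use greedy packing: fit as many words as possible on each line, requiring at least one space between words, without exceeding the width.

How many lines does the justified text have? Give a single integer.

Answer: 6

Derivation:
Line 1: ['display', 'triangle'] (min_width=16, slack=4)
Line 2: ['bear', 'my', 'black'] (min_width=13, slack=7)
Line 3: ['picture', 'hospital'] (min_width=16, slack=4)
Line 4: ['umbrella', 'deep', 'no'] (min_width=16, slack=4)
Line 5: ['read', 'read', 'stone'] (min_width=15, slack=5)
Line 6: ['library', 'vector', 'warm'] (min_width=19, slack=1)
Total lines: 6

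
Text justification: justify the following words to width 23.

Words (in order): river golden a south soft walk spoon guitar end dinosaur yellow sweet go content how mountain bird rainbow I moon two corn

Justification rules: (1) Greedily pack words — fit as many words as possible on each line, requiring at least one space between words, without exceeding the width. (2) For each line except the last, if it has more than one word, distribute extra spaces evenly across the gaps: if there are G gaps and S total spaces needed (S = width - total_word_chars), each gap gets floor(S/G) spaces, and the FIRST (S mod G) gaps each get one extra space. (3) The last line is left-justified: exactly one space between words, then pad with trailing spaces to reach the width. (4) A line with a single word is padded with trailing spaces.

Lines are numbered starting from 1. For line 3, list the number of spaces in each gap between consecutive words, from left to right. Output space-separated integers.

Answer: 3 3

Derivation:
Line 1: ['river', 'golden', 'a', 'south'] (min_width=20, slack=3)
Line 2: ['soft', 'walk', 'spoon', 'guitar'] (min_width=22, slack=1)
Line 3: ['end', 'dinosaur', 'yellow'] (min_width=19, slack=4)
Line 4: ['sweet', 'go', 'content', 'how'] (min_width=20, slack=3)
Line 5: ['mountain', 'bird', 'rainbow', 'I'] (min_width=23, slack=0)
Line 6: ['moon', 'two', 'corn'] (min_width=13, slack=10)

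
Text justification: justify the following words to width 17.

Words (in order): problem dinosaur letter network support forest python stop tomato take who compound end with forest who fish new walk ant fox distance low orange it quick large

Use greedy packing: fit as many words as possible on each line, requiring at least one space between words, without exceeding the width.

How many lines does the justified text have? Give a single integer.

Answer: 11

Derivation:
Line 1: ['problem', 'dinosaur'] (min_width=16, slack=1)
Line 2: ['letter', 'network'] (min_width=14, slack=3)
Line 3: ['support', 'forest'] (min_width=14, slack=3)
Line 4: ['python', 'stop'] (min_width=11, slack=6)
Line 5: ['tomato', 'take', 'who'] (min_width=15, slack=2)
Line 6: ['compound', 'end', 'with'] (min_width=17, slack=0)
Line 7: ['forest', 'who', 'fish'] (min_width=15, slack=2)
Line 8: ['new', 'walk', 'ant', 'fox'] (min_width=16, slack=1)
Line 9: ['distance', 'low'] (min_width=12, slack=5)
Line 10: ['orange', 'it', 'quick'] (min_width=15, slack=2)
Line 11: ['large'] (min_width=5, slack=12)
Total lines: 11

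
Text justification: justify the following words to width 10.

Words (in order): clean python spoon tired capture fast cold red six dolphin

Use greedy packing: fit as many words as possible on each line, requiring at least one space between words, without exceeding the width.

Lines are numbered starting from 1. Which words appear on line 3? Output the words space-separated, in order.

Line 1: ['clean'] (min_width=5, slack=5)
Line 2: ['python'] (min_width=6, slack=4)
Line 3: ['spoon'] (min_width=5, slack=5)
Line 4: ['tired'] (min_width=5, slack=5)
Line 5: ['capture'] (min_width=7, slack=3)
Line 6: ['fast', 'cold'] (min_width=9, slack=1)
Line 7: ['red', 'six'] (min_width=7, slack=3)
Line 8: ['dolphin'] (min_width=7, slack=3)

Answer: spoon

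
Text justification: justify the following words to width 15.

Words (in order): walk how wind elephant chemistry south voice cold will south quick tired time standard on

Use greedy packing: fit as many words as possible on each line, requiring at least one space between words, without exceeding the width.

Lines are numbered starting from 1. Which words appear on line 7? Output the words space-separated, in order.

Answer: standard on

Derivation:
Line 1: ['walk', 'how', 'wind'] (min_width=13, slack=2)
Line 2: ['elephant'] (min_width=8, slack=7)
Line 3: ['chemistry', 'south'] (min_width=15, slack=0)
Line 4: ['voice', 'cold', 'will'] (min_width=15, slack=0)
Line 5: ['south', 'quick'] (min_width=11, slack=4)
Line 6: ['tired', 'time'] (min_width=10, slack=5)
Line 7: ['standard', 'on'] (min_width=11, slack=4)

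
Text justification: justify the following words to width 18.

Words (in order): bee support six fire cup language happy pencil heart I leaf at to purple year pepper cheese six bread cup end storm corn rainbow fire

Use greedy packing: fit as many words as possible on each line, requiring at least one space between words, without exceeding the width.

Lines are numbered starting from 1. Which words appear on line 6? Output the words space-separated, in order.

Answer: cheese six bread

Derivation:
Line 1: ['bee', 'support', 'six'] (min_width=15, slack=3)
Line 2: ['fire', 'cup', 'language'] (min_width=17, slack=1)
Line 3: ['happy', 'pencil', 'heart'] (min_width=18, slack=0)
Line 4: ['I', 'leaf', 'at', 'to'] (min_width=12, slack=6)
Line 5: ['purple', 'year', 'pepper'] (min_width=18, slack=0)
Line 6: ['cheese', 'six', 'bread'] (min_width=16, slack=2)
Line 7: ['cup', 'end', 'storm', 'corn'] (min_width=18, slack=0)
Line 8: ['rainbow', 'fire'] (min_width=12, slack=6)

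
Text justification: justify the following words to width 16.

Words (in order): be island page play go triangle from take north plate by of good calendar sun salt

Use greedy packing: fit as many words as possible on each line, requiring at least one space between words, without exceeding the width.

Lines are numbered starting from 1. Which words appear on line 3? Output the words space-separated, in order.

Answer: from take north

Derivation:
Line 1: ['be', 'island', 'page'] (min_width=14, slack=2)
Line 2: ['play', 'go', 'triangle'] (min_width=16, slack=0)
Line 3: ['from', 'take', 'north'] (min_width=15, slack=1)
Line 4: ['plate', 'by', 'of', 'good'] (min_width=16, slack=0)
Line 5: ['calendar', 'sun'] (min_width=12, slack=4)
Line 6: ['salt'] (min_width=4, slack=12)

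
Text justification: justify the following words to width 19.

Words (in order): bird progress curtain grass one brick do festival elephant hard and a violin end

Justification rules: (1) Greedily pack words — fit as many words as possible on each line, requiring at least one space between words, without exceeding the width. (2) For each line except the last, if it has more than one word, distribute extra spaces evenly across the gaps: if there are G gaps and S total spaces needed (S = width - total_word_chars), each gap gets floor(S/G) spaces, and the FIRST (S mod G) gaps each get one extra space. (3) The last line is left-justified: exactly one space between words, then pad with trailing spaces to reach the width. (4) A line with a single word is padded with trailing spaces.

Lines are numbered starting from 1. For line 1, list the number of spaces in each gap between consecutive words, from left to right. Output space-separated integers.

Line 1: ['bird', 'progress'] (min_width=13, slack=6)
Line 2: ['curtain', 'grass', 'one'] (min_width=17, slack=2)
Line 3: ['brick', 'do', 'festival'] (min_width=17, slack=2)
Line 4: ['elephant', 'hard', 'and', 'a'] (min_width=19, slack=0)
Line 5: ['violin', 'end'] (min_width=10, slack=9)

Answer: 7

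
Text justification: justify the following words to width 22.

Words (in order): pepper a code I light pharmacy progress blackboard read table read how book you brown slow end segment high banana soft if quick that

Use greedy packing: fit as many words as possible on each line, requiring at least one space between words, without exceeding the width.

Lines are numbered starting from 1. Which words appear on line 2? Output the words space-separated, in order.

Answer: pharmacy progress

Derivation:
Line 1: ['pepper', 'a', 'code', 'I', 'light'] (min_width=21, slack=1)
Line 2: ['pharmacy', 'progress'] (min_width=17, slack=5)
Line 3: ['blackboard', 'read', 'table'] (min_width=21, slack=1)
Line 4: ['read', 'how', 'book', 'you'] (min_width=17, slack=5)
Line 5: ['brown', 'slow', 'end', 'segment'] (min_width=22, slack=0)
Line 6: ['high', 'banana', 'soft', 'if'] (min_width=19, slack=3)
Line 7: ['quick', 'that'] (min_width=10, slack=12)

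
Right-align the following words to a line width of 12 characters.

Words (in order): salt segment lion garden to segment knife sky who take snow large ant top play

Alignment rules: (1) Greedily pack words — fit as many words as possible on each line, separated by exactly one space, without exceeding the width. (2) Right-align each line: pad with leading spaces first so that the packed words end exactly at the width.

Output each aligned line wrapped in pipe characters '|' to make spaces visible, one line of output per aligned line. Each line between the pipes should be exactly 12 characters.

Answer: |salt segment|
| lion garden|
|  to segment|
|   knife sky|
|    who take|
|  snow large|
|ant top play|

Derivation:
Line 1: ['salt', 'segment'] (min_width=12, slack=0)
Line 2: ['lion', 'garden'] (min_width=11, slack=1)
Line 3: ['to', 'segment'] (min_width=10, slack=2)
Line 4: ['knife', 'sky'] (min_width=9, slack=3)
Line 5: ['who', 'take'] (min_width=8, slack=4)
Line 6: ['snow', 'large'] (min_width=10, slack=2)
Line 7: ['ant', 'top', 'play'] (min_width=12, slack=0)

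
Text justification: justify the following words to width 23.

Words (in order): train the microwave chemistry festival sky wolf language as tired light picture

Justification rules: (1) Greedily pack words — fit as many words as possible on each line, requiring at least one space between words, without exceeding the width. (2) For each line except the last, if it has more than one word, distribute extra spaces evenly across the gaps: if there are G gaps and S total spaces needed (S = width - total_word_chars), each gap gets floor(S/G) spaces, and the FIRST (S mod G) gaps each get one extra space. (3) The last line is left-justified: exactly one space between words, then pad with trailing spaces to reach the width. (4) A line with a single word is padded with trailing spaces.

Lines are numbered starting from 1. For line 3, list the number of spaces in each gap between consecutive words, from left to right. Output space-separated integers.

Answer: 2 1 1

Derivation:
Line 1: ['train', 'the', 'microwave'] (min_width=19, slack=4)
Line 2: ['chemistry', 'festival', 'sky'] (min_width=22, slack=1)
Line 3: ['wolf', 'language', 'as', 'tired'] (min_width=22, slack=1)
Line 4: ['light', 'picture'] (min_width=13, slack=10)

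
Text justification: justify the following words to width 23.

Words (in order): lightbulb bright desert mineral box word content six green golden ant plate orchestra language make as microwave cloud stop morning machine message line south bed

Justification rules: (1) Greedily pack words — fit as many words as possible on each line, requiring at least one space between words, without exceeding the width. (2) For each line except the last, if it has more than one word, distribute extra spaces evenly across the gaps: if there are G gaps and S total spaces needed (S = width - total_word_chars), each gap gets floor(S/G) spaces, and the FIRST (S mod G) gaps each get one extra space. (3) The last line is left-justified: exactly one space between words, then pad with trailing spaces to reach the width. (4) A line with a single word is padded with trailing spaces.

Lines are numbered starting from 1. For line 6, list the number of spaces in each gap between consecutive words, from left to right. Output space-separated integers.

Answer: 1 1 1

Derivation:
Line 1: ['lightbulb', 'bright', 'desert'] (min_width=23, slack=0)
Line 2: ['mineral', 'box', 'word'] (min_width=16, slack=7)
Line 3: ['content', 'six', 'green'] (min_width=17, slack=6)
Line 4: ['golden', 'ant', 'plate'] (min_width=16, slack=7)
Line 5: ['orchestra', 'language', 'make'] (min_width=23, slack=0)
Line 6: ['as', 'microwave', 'cloud', 'stop'] (min_width=23, slack=0)
Line 7: ['morning', 'machine', 'message'] (min_width=23, slack=0)
Line 8: ['line', 'south', 'bed'] (min_width=14, slack=9)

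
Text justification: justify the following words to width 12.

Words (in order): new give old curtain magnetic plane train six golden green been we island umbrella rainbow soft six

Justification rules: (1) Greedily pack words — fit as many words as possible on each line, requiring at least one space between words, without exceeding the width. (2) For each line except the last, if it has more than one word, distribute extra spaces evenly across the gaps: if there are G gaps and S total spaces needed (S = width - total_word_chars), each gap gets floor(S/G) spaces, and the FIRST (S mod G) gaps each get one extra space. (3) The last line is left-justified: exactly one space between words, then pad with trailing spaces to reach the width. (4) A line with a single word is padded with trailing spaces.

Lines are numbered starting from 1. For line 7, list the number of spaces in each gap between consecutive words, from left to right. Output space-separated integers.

Answer: 4

Derivation:
Line 1: ['new', 'give', 'old'] (min_width=12, slack=0)
Line 2: ['curtain'] (min_width=7, slack=5)
Line 3: ['magnetic'] (min_width=8, slack=4)
Line 4: ['plane', 'train'] (min_width=11, slack=1)
Line 5: ['six', 'golden'] (min_width=10, slack=2)
Line 6: ['green', 'been'] (min_width=10, slack=2)
Line 7: ['we', 'island'] (min_width=9, slack=3)
Line 8: ['umbrella'] (min_width=8, slack=4)
Line 9: ['rainbow', 'soft'] (min_width=12, slack=0)
Line 10: ['six'] (min_width=3, slack=9)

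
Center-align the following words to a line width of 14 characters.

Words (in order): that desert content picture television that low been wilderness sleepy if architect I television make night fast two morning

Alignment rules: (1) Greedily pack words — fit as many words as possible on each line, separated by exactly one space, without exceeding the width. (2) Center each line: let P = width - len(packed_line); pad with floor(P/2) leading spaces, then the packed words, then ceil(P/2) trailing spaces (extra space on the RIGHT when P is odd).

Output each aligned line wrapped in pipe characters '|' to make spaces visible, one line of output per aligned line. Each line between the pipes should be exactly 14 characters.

Answer: | that desert  |
|   content    |
|   picture    |
|  television  |
|that low been |
|  wilderness  |
|  sleepy if   |
| architect I  |
|  television  |
|  make night  |
|   fast two   |
|   morning    |

Derivation:
Line 1: ['that', 'desert'] (min_width=11, slack=3)
Line 2: ['content'] (min_width=7, slack=7)
Line 3: ['picture'] (min_width=7, slack=7)
Line 4: ['television'] (min_width=10, slack=4)
Line 5: ['that', 'low', 'been'] (min_width=13, slack=1)
Line 6: ['wilderness'] (min_width=10, slack=4)
Line 7: ['sleepy', 'if'] (min_width=9, slack=5)
Line 8: ['architect', 'I'] (min_width=11, slack=3)
Line 9: ['television'] (min_width=10, slack=4)
Line 10: ['make', 'night'] (min_width=10, slack=4)
Line 11: ['fast', 'two'] (min_width=8, slack=6)
Line 12: ['morning'] (min_width=7, slack=7)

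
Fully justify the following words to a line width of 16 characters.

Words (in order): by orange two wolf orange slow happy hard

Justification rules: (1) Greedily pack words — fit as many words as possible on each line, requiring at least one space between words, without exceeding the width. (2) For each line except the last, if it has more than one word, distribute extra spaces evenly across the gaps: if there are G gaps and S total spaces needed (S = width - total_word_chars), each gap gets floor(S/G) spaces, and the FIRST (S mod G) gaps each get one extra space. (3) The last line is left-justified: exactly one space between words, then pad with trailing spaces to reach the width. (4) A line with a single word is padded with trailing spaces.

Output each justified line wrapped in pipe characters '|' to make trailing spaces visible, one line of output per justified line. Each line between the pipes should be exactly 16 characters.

Answer: |by   orange  two|
|wolf orange slow|
|happy hard      |

Derivation:
Line 1: ['by', 'orange', 'two'] (min_width=13, slack=3)
Line 2: ['wolf', 'orange', 'slow'] (min_width=16, slack=0)
Line 3: ['happy', 'hard'] (min_width=10, slack=6)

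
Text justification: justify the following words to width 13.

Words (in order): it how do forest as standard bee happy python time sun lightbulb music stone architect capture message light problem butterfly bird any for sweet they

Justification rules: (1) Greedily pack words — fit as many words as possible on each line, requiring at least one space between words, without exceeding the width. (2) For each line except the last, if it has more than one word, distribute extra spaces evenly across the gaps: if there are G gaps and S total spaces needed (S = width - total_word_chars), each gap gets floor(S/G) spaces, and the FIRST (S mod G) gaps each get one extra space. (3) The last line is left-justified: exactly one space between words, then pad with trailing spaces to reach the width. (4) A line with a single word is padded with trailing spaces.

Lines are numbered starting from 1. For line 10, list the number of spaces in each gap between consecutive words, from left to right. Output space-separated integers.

Line 1: ['it', 'how', 'do'] (min_width=9, slack=4)
Line 2: ['forest', 'as'] (min_width=9, slack=4)
Line 3: ['standard', 'bee'] (min_width=12, slack=1)
Line 4: ['happy', 'python'] (min_width=12, slack=1)
Line 5: ['time', 'sun'] (min_width=8, slack=5)
Line 6: ['lightbulb'] (min_width=9, slack=4)
Line 7: ['music', 'stone'] (min_width=11, slack=2)
Line 8: ['architect'] (min_width=9, slack=4)
Line 9: ['capture'] (min_width=7, slack=6)
Line 10: ['message', 'light'] (min_width=13, slack=0)
Line 11: ['problem'] (min_width=7, slack=6)
Line 12: ['butterfly'] (min_width=9, slack=4)
Line 13: ['bird', 'any', 'for'] (min_width=12, slack=1)
Line 14: ['sweet', 'they'] (min_width=10, slack=3)

Answer: 1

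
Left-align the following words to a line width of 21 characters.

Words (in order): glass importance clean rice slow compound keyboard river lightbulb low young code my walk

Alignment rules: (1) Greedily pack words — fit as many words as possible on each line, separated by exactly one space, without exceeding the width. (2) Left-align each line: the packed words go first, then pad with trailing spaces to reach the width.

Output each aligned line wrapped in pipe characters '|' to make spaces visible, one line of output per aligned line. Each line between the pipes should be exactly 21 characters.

Answer: |glass importance     |
|clean rice slow      |
|compound keyboard    |
|river lightbulb low  |
|young code my walk   |

Derivation:
Line 1: ['glass', 'importance'] (min_width=16, slack=5)
Line 2: ['clean', 'rice', 'slow'] (min_width=15, slack=6)
Line 3: ['compound', 'keyboard'] (min_width=17, slack=4)
Line 4: ['river', 'lightbulb', 'low'] (min_width=19, slack=2)
Line 5: ['young', 'code', 'my', 'walk'] (min_width=18, slack=3)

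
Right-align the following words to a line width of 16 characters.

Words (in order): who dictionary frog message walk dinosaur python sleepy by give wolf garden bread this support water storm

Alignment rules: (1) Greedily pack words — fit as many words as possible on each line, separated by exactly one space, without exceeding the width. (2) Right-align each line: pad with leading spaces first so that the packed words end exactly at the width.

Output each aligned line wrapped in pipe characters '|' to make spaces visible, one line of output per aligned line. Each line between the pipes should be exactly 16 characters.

Line 1: ['who', 'dictionary'] (min_width=14, slack=2)
Line 2: ['frog', 'message'] (min_width=12, slack=4)
Line 3: ['walk', 'dinosaur'] (min_width=13, slack=3)
Line 4: ['python', 'sleepy', 'by'] (min_width=16, slack=0)
Line 5: ['give', 'wolf', 'garden'] (min_width=16, slack=0)
Line 6: ['bread', 'this'] (min_width=10, slack=6)
Line 7: ['support', 'water'] (min_width=13, slack=3)
Line 8: ['storm'] (min_width=5, slack=11)

Answer: |  who dictionary|
|    frog message|
|   walk dinosaur|
|python sleepy by|
|give wolf garden|
|      bread this|
|   support water|
|           storm|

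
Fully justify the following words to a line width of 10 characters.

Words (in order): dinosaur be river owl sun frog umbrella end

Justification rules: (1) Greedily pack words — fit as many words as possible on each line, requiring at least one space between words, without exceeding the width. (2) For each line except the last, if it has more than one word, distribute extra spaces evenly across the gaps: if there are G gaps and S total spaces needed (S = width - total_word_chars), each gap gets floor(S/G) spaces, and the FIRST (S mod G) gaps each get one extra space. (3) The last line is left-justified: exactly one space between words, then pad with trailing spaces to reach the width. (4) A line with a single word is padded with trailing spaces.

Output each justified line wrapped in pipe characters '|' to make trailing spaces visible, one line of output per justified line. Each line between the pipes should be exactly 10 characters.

Line 1: ['dinosaur'] (min_width=8, slack=2)
Line 2: ['be', 'river'] (min_width=8, slack=2)
Line 3: ['owl', 'sun'] (min_width=7, slack=3)
Line 4: ['frog'] (min_width=4, slack=6)
Line 5: ['umbrella'] (min_width=8, slack=2)
Line 6: ['end'] (min_width=3, slack=7)

Answer: |dinosaur  |
|be   river|
|owl    sun|
|frog      |
|umbrella  |
|end       |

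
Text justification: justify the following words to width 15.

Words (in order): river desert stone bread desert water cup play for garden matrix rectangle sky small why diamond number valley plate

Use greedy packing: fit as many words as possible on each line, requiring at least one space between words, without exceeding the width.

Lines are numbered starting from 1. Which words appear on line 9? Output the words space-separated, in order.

Line 1: ['river', 'desert'] (min_width=12, slack=3)
Line 2: ['stone', 'bread'] (min_width=11, slack=4)
Line 3: ['desert', 'water'] (min_width=12, slack=3)
Line 4: ['cup', 'play', 'for'] (min_width=12, slack=3)
Line 5: ['garden', 'matrix'] (min_width=13, slack=2)
Line 6: ['rectangle', 'sky'] (min_width=13, slack=2)
Line 7: ['small', 'why'] (min_width=9, slack=6)
Line 8: ['diamond', 'number'] (min_width=14, slack=1)
Line 9: ['valley', 'plate'] (min_width=12, slack=3)

Answer: valley plate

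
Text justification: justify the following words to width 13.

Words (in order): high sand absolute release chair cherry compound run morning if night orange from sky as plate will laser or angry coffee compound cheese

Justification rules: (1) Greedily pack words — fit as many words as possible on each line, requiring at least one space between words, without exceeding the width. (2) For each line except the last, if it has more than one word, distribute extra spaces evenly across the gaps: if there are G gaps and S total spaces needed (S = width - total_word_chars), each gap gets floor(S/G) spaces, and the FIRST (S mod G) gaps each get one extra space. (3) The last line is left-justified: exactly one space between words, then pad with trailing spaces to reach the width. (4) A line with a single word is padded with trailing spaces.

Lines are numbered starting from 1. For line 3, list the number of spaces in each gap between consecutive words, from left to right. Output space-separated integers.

Line 1: ['high', 'sand'] (min_width=9, slack=4)
Line 2: ['absolute'] (min_width=8, slack=5)
Line 3: ['release', 'chair'] (min_width=13, slack=0)
Line 4: ['cherry'] (min_width=6, slack=7)
Line 5: ['compound', 'run'] (min_width=12, slack=1)
Line 6: ['morning', 'if'] (min_width=10, slack=3)
Line 7: ['night', 'orange'] (min_width=12, slack=1)
Line 8: ['from', 'sky', 'as'] (min_width=11, slack=2)
Line 9: ['plate', 'will'] (min_width=10, slack=3)
Line 10: ['laser', 'or'] (min_width=8, slack=5)
Line 11: ['angry', 'coffee'] (min_width=12, slack=1)
Line 12: ['compound'] (min_width=8, slack=5)
Line 13: ['cheese'] (min_width=6, slack=7)

Answer: 1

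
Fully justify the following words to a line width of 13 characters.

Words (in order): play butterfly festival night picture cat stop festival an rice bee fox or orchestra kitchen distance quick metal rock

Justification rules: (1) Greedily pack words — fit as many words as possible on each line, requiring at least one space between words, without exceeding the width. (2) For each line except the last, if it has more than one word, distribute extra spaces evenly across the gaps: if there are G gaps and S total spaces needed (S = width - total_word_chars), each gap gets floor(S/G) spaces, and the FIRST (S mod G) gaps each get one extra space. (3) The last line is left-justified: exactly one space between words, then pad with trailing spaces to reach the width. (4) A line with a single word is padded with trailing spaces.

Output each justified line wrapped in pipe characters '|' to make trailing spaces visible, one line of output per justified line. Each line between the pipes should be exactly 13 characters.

Line 1: ['play'] (min_width=4, slack=9)
Line 2: ['butterfly'] (min_width=9, slack=4)
Line 3: ['festival'] (min_width=8, slack=5)
Line 4: ['night', 'picture'] (min_width=13, slack=0)
Line 5: ['cat', 'stop'] (min_width=8, slack=5)
Line 6: ['festival', 'an'] (min_width=11, slack=2)
Line 7: ['rice', 'bee', 'fox'] (min_width=12, slack=1)
Line 8: ['or', 'orchestra'] (min_width=12, slack=1)
Line 9: ['kitchen'] (min_width=7, slack=6)
Line 10: ['distance'] (min_width=8, slack=5)
Line 11: ['quick', 'metal'] (min_width=11, slack=2)
Line 12: ['rock'] (min_width=4, slack=9)

Answer: |play         |
|butterfly    |
|festival     |
|night picture|
|cat      stop|
|festival   an|
|rice  bee fox|
|or  orchestra|
|kitchen      |
|distance     |
|quick   metal|
|rock         |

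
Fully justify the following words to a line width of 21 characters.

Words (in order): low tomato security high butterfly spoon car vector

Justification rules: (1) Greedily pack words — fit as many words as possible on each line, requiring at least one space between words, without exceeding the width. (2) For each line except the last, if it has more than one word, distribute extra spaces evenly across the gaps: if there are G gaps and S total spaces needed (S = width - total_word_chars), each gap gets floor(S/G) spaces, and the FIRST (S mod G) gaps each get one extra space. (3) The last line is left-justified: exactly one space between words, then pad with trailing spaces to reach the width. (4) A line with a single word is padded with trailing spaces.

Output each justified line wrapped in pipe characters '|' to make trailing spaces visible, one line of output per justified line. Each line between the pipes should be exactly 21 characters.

Answer: |low  tomato  security|
|high  butterfly spoon|
|car vector           |

Derivation:
Line 1: ['low', 'tomato', 'security'] (min_width=19, slack=2)
Line 2: ['high', 'butterfly', 'spoon'] (min_width=20, slack=1)
Line 3: ['car', 'vector'] (min_width=10, slack=11)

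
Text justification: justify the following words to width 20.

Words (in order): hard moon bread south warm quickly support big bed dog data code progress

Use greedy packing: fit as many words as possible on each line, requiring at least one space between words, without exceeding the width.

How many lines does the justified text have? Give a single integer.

Line 1: ['hard', 'moon', 'bread'] (min_width=15, slack=5)
Line 2: ['south', 'warm', 'quickly'] (min_width=18, slack=2)
Line 3: ['support', 'big', 'bed', 'dog'] (min_width=19, slack=1)
Line 4: ['data', 'code', 'progress'] (min_width=18, slack=2)
Total lines: 4

Answer: 4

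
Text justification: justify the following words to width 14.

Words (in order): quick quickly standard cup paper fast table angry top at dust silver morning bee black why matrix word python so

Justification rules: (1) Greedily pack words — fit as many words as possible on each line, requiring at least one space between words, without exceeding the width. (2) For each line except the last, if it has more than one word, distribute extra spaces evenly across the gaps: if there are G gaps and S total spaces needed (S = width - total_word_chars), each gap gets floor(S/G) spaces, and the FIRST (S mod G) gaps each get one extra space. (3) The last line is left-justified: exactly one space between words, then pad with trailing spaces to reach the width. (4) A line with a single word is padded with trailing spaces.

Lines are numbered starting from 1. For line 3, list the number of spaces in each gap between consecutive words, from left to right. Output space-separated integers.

Line 1: ['quick', 'quickly'] (min_width=13, slack=1)
Line 2: ['standard', 'cup'] (min_width=12, slack=2)
Line 3: ['paper', 'fast'] (min_width=10, slack=4)
Line 4: ['table', 'angry'] (min_width=11, slack=3)
Line 5: ['top', 'at', 'dust'] (min_width=11, slack=3)
Line 6: ['silver', 'morning'] (min_width=14, slack=0)
Line 7: ['bee', 'black', 'why'] (min_width=13, slack=1)
Line 8: ['matrix', 'word'] (min_width=11, slack=3)
Line 9: ['python', 'so'] (min_width=9, slack=5)

Answer: 5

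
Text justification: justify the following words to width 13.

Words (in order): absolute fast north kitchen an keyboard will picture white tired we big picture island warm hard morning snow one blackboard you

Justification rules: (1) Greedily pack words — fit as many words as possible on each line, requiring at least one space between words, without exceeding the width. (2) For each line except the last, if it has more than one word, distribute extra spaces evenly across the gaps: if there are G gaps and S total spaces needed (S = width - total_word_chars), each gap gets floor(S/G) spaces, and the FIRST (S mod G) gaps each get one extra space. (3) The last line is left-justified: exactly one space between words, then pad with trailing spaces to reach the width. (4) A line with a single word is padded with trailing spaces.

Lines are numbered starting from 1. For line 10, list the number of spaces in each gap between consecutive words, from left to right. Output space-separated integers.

Line 1: ['absolute', 'fast'] (min_width=13, slack=0)
Line 2: ['north', 'kitchen'] (min_width=13, slack=0)
Line 3: ['an', 'keyboard'] (min_width=11, slack=2)
Line 4: ['will', 'picture'] (min_width=12, slack=1)
Line 5: ['white', 'tired'] (min_width=11, slack=2)
Line 6: ['we', 'big'] (min_width=6, slack=7)
Line 7: ['picture'] (min_width=7, slack=6)
Line 8: ['island', 'warm'] (min_width=11, slack=2)
Line 9: ['hard', 'morning'] (min_width=12, slack=1)
Line 10: ['snow', 'one'] (min_width=8, slack=5)
Line 11: ['blackboard'] (min_width=10, slack=3)
Line 12: ['you'] (min_width=3, slack=10)

Answer: 6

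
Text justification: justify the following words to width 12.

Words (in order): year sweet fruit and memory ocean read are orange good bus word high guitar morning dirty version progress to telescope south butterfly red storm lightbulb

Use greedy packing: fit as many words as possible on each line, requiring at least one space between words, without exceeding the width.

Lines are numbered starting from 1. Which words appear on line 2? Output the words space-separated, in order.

Line 1: ['year', 'sweet'] (min_width=10, slack=2)
Line 2: ['fruit', 'and'] (min_width=9, slack=3)
Line 3: ['memory', 'ocean'] (min_width=12, slack=0)
Line 4: ['read', 'are'] (min_width=8, slack=4)
Line 5: ['orange', 'good'] (min_width=11, slack=1)
Line 6: ['bus', 'word'] (min_width=8, slack=4)
Line 7: ['high', 'guitar'] (min_width=11, slack=1)
Line 8: ['morning'] (min_width=7, slack=5)
Line 9: ['dirty'] (min_width=5, slack=7)
Line 10: ['version'] (min_width=7, slack=5)
Line 11: ['progress', 'to'] (min_width=11, slack=1)
Line 12: ['telescope'] (min_width=9, slack=3)
Line 13: ['south'] (min_width=5, slack=7)
Line 14: ['butterfly'] (min_width=9, slack=3)
Line 15: ['red', 'storm'] (min_width=9, slack=3)
Line 16: ['lightbulb'] (min_width=9, slack=3)

Answer: fruit and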